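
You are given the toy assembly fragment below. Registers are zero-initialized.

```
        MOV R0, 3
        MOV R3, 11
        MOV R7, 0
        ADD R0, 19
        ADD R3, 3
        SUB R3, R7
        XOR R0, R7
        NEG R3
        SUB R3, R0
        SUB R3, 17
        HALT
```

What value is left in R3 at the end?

R0=3
R3=11
R7=0
R0=3+19=22
R3=11+3=14
R3=14-0=14
R0=22^0=22
R3=-(14)=-14
R3=(-14)-22=-36
R3=(-36)-17=-53
halt.

-53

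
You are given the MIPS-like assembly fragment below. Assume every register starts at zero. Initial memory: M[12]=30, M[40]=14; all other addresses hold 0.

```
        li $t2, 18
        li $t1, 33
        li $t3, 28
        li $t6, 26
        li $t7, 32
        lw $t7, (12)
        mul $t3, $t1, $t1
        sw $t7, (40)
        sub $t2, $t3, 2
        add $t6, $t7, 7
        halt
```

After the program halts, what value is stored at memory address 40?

after li $t2, 18: $t2=18
after li $t1, 33: $t1=33
after li $t3, 28: $t3=28
after li $t6, 26: $t6=26
after li $t7, 32: $t7=32
after lw $t7, (12): $t7=M[12]=30
after mul $t3, $t1, $t1: $t3=33*33=1089
sw $t7, (40) → M[40]=30
after sub $t2, $t3, 2: $t2=1089-2=1087
after add $t6, $t7, 7: $t6=30+7=37
halt.

30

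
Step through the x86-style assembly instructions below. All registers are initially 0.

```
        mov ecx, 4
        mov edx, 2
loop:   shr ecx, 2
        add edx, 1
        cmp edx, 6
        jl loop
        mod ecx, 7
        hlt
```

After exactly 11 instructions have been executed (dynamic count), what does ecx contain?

after mov ecx, 4: ecx=4
after mov edx, 2: edx=2
after shr ecx, 2: ecx=4>>2=1
after add edx, 1: edx=2+1=3
cmp edx, 6  (cmp 3,6)
jl loop: taken
after shr ecx, 2: ecx=1>>2=0
after add edx, 1: edx=3+1=4
cmp edx, 6  (cmp 4,6)
jl loop: taken
after shr ecx, 2: ecx=0>>2=0
After step 11: ecx = 0.

0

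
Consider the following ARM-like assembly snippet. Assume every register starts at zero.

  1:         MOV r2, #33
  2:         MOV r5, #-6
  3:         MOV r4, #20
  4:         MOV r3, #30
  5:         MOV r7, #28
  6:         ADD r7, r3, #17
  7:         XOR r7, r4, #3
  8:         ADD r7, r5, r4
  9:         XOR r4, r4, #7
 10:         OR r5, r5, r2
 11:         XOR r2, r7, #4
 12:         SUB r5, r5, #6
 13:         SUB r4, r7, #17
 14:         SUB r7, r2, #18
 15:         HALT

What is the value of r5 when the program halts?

after MOV r2, #33: r2=33
after MOV r5, #-6: r5=-6
after MOV r4, #20: r4=20
after MOV r3, #30: r3=30
after MOV r7, #28: r7=28
after ADD r7, r3, #17: r7=30+17=47
after XOR r7, r4, #3: r7=20^3=23
after ADD r7, r5, r4: r7=(-6)+20=14
after XOR r4, r4, #7: r4=20^7=19
after OR r5, r5, r2: r5=(-6)|33=-5
after XOR r2, r7, #4: r2=14^4=10
after SUB r5, r5, #6: r5=(-5)-6=-11
after SUB r4, r7, #17: r4=14-17=-3
after SUB r7, r2, #18: r7=10-18=-8
halt.

-11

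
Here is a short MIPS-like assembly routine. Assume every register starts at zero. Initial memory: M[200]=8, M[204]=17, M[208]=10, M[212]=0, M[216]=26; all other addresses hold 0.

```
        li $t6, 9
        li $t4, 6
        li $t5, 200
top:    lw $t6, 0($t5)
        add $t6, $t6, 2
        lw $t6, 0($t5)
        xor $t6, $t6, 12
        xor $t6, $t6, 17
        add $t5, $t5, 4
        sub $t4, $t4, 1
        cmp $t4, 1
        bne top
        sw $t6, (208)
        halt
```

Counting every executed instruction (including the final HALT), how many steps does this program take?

after li $t6, 9: $t6=9
after li $t4, 6: $t4=6
after li $t5, 200: $t5=200
after lw $t6, 0($t5): $t6=M[200]=8
after add $t6, $t6, 2: $t6=8+2=10
after lw $t6, 0($t5): $t6=M[200]=8
after xor $t6, $t6, 12: $t6=8^12=4
after xor $t6, $t6, 17: $t6=4^17=21
after add $t5, $t5, 4: $t5=200+4=204
after sub $t4, $t4, 1: $t4=6-1=5
cmp $t4, 1  (cmp 5,1)
bne top: taken
after lw $t6, 0($t5): $t6=M[204]=17
after add $t6, $t6, 2: $t6=17+2=19
after lw $t6, 0($t5): $t6=M[204]=17
after xor $t6, $t6, 12: $t6=17^12=29
after xor $t6, $t6, 17: $t6=29^17=12
after add $t5, $t5, 4: $t5=204+4=208
after sub $t4, $t4, 1: $t4=5-1=4
cmp $t4, 1  (cmp 4,1)
bne top: taken
after lw $t6, 0($t5): $t6=M[208]=10
after add $t6, $t6, 2: $t6=10+2=12
after lw $t6, 0($t5): $t6=M[208]=10
after xor $t6, $t6, 12: $t6=10^12=6
after xor $t6, $t6, 17: $t6=6^17=23
after add $t5, $t5, 4: $t5=208+4=212
after sub $t4, $t4, 1: $t4=4-1=3
cmp $t4, 1  (cmp 3,1)
bne top: taken
after lw $t6, 0($t5): $t6=M[212]=0
after add $t6, $t6, 2: $t6=0+2=2
after lw $t6, 0($t5): $t6=M[212]=0
after xor $t6, $t6, 12: $t6=0^12=12
after xor $t6, $t6, 17: $t6=12^17=29
after add $t5, $t5, 4: $t5=212+4=216
after sub $t4, $t4, 1: $t4=3-1=2
cmp $t4, 1  (cmp 2,1)
bne top: taken
after lw $t6, 0($t5): $t6=M[216]=26
after add $t6, $t6, 2: $t6=26+2=28
after lw $t6, 0($t5): $t6=M[216]=26
after xor $t6, $t6, 12: $t6=26^12=22
after xor $t6, $t6, 17: $t6=22^17=7
after add $t5, $t5, 4: $t5=216+4=220
after sub $t4, $t4, 1: $t4=2-1=1
cmp $t4, 1  (cmp 1,1)
bne top: not taken
sw $t6, (208) → M[208]=7
halt.
Total executed instructions: 50.

50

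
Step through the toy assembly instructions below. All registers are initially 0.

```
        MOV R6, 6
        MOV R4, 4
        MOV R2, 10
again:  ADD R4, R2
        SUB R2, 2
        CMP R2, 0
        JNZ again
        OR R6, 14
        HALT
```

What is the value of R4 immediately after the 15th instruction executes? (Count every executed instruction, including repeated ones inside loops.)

28

R6=6
R4=4
R2=10
R4=4+10=14
R2=10-2=8
CMP R2, 0  (cmp 8,0)
JNZ again: taken
R4=14+8=22
R2=8-2=6
CMP R2, 0  (cmp 6,0)
JNZ again: taken
R4=22+6=28
R2=6-2=4
CMP R2, 0  (cmp 4,0)
JNZ again: taken
After step 15: R4 = 28.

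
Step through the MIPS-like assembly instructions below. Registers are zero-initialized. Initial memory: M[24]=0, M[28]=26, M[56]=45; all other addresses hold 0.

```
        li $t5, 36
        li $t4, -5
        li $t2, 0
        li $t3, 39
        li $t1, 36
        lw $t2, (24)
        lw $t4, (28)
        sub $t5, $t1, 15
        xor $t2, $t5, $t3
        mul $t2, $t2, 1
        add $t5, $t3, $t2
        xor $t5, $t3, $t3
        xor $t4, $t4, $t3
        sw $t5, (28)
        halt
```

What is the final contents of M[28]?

$t5=36
$t4=-5
$t2=0
$t3=39
$t1=36
$t2=M[24]=0
$t4=M[28]=26
$t5=36-15=21
$t2=21^39=50
$t2=50*1=50
$t5=39+50=89
$t5=39^39=0
$t4=26^39=61
sw $t5, (28) → M[28]=0
halt.

0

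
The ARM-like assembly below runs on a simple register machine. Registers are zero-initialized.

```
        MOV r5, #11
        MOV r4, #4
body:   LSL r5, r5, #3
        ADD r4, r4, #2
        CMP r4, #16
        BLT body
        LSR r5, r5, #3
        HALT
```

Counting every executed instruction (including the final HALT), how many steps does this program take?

r5=11
r4=4
r5=11<<3=88
r4=4+2=6
CMP r4, #16  (cmp 6,16)
BLT body: taken
r5=88<<3=704
r4=6+2=8
CMP r4, #16  (cmp 8,16)
BLT body: taken
r5=704<<3=5632
r4=8+2=10
CMP r4, #16  (cmp 10,16)
BLT body: taken
r5=5632<<3=45056
r4=10+2=12
CMP r4, #16  (cmp 12,16)
BLT body: taken
r5=45056<<3=360448
r4=12+2=14
CMP r4, #16  (cmp 14,16)
BLT body: taken
r5=360448<<3=2883584
r4=14+2=16
CMP r4, #16  (cmp 16,16)
BLT body: not taken
r5=2883584>>3=360448
halt.
Total executed instructions: 28.

28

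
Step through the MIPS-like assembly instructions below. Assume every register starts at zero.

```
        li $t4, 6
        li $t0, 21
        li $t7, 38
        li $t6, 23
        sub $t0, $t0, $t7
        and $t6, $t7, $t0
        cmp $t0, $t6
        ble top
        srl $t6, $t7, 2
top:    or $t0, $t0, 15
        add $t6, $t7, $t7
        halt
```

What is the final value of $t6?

after li $t4, 6: $t4=6
after li $t0, 21: $t0=21
after li $t7, 38: $t7=38
after li $t6, 23: $t6=23
after sub $t0, $t0, $t7: $t0=21-38=-17
after and $t6, $t7, $t0: $t6=38&(-17)=38
cmp $t0, $t6  (cmp -17,38)
ble top: taken
after or $t0, $t0, 15: $t0=(-17)|15=-17
after add $t6, $t7, $t7: $t6=38+38=76
halt.

76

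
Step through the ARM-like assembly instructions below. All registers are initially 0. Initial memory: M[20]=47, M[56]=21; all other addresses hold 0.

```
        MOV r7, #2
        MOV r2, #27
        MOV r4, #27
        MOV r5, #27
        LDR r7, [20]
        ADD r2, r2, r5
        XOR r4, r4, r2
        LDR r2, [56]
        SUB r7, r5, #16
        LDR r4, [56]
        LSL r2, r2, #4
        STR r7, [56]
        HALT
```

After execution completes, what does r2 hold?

r7=2
r2=27
r4=27
r5=27
r7=M[20]=47
r2=27+27=54
r4=27^54=45
r2=M[56]=21
r7=27-16=11
r4=M[56]=21
r2=21<<4=336
STR r7, [56] → M[56]=11
halt.

336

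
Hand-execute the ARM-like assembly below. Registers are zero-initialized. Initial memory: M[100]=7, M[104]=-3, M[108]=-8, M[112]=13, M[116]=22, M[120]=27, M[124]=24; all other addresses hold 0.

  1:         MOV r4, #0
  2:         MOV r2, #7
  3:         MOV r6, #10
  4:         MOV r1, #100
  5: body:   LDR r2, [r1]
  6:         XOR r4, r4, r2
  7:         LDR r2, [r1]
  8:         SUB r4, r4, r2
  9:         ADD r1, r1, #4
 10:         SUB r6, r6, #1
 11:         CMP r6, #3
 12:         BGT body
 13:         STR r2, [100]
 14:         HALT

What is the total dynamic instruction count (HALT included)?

62

r4=0
r2=7
r6=10
r1=100
r2=M[100]=7
r4=0^7=7
r2=M[100]=7
r4=7-7=0
r1=100+4=104
r6=10-1=9
CMP r6, #3  (cmp 9,3)
BGT body: taken
r2=M[104]=-3
r4=0^(-3)=-3
r2=M[104]=-3
r4=(-3)-(-3)=0
r1=104+4=108
r6=9-1=8
CMP r6, #3  (cmp 8,3)
BGT body: taken
r2=M[108]=-8
r4=0^(-8)=-8
r2=M[108]=-8
r4=(-8)-(-8)=0
r1=108+4=112
r6=8-1=7
CMP r6, #3  (cmp 7,3)
BGT body: taken
r2=M[112]=13
r4=0^13=13
r2=M[112]=13
r4=13-13=0
r1=112+4=116
r6=7-1=6
CMP r6, #3  (cmp 6,3)
BGT body: taken
r2=M[116]=22
r4=0^22=22
r2=M[116]=22
r4=22-22=0
r1=116+4=120
r6=6-1=5
CMP r6, #3  (cmp 5,3)
BGT body: taken
r2=M[120]=27
r4=0^27=27
r2=M[120]=27
r4=27-27=0
r1=120+4=124
r6=5-1=4
CMP r6, #3  (cmp 4,3)
BGT body: taken
r2=M[124]=24
r4=0^24=24
r2=M[124]=24
r4=24-24=0
r1=124+4=128
r6=4-1=3
CMP r6, #3  (cmp 3,3)
BGT body: not taken
STR r2, [100] → M[100]=24
halt.
Total executed instructions: 62.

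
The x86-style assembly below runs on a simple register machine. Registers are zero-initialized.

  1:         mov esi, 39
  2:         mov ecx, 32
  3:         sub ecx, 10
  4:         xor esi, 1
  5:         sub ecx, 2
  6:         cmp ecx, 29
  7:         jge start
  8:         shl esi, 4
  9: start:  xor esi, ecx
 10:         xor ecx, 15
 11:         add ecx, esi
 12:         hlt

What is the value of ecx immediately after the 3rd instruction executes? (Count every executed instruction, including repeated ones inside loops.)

22

esi=39
ecx=32
ecx=32-10=22
After step 3: ecx = 22.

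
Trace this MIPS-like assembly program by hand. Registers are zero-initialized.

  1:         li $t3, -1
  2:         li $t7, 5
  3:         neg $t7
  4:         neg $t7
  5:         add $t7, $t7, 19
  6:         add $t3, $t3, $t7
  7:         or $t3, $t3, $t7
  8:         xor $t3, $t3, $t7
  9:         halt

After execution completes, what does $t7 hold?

24

li $t3, -1 → $t3=-1
li $t7, 5 → $t7=5
neg $t7 → $t7=-(5)=-5
neg $t7 → $t7=-(-5)=5
add $t7, $t7, 19 → $t7=5+19=24
add $t3, $t3, $t7 → $t3=(-1)+24=23
or $t3, $t3, $t7 → $t3=23|24=31
xor $t3, $t3, $t7 → $t3=31^24=7
halt.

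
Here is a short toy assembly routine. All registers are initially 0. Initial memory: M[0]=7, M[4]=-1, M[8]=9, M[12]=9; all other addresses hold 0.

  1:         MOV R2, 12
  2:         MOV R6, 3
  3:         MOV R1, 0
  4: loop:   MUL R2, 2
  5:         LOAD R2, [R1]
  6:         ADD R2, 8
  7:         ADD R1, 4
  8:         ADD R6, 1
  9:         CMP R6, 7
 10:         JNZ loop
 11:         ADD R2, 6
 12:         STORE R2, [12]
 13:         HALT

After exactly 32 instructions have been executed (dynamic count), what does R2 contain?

23

MOV R2, 12 → R2=12
MOV R6, 3 → R6=3
MOV R1, 0 → R1=0
MUL R2, 2 → R2=12*2=24
LOAD R2, [R1] → R2=M[0]=7
ADD R2, 8 → R2=7+8=15
ADD R1, 4 → R1=0+4=4
ADD R6, 1 → R6=3+1=4
CMP R6, 7  (cmp 4,7)
JNZ loop: taken
MUL R2, 2 → R2=15*2=30
LOAD R2, [R1] → R2=M[4]=-1
ADD R2, 8 → R2=(-1)+8=7
ADD R1, 4 → R1=4+4=8
ADD R6, 1 → R6=4+1=5
CMP R6, 7  (cmp 5,7)
JNZ loop: taken
MUL R2, 2 → R2=7*2=14
LOAD R2, [R1] → R2=M[8]=9
ADD R2, 8 → R2=9+8=17
ADD R1, 4 → R1=8+4=12
ADD R6, 1 → R6=5+1=6
CMP R6, 7  (cmp 6,7)
JNZ loop: taken
MUL R2, 2 → R2=17*2=34
LOAD R2, [R1] → R2=M[12]=9
ADD R2, 8 → R2=9+8=17
ADD R1, 4 → R1=12+4=16
ADD R6, 1 → R6=6+1=7
CMP R6, 7  (cmp 7,7)
JNZ loop: not taken
ADD R2, 6 → R2=17+6=23
After step 32: R2 = 23.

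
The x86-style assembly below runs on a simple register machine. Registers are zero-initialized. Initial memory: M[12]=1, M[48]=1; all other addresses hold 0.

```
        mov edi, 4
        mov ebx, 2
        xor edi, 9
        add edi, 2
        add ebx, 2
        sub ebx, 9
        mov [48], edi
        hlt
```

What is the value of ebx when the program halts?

-5

edi=4
ebx=2
edi=4^9=13
edi=13+2=15
ebx=2+2=4
ebx=4-9=-5
mov [48], edi → M[48]=15
halt.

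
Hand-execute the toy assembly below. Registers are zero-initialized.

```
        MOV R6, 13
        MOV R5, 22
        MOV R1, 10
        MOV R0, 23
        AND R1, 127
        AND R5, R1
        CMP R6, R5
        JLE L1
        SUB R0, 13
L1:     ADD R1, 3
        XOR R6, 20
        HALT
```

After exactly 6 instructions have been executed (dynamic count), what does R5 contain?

2

MOV R6, 13 → R6=13
MOV R5, 22 → R5=22
MOV R1, 10 → R1=10
MOV R0, 23 → R0=23
AND R1, 127 → R1=10&127=10
AND R5, R1 → R5=22&10=2
After step 6: R5 = 2.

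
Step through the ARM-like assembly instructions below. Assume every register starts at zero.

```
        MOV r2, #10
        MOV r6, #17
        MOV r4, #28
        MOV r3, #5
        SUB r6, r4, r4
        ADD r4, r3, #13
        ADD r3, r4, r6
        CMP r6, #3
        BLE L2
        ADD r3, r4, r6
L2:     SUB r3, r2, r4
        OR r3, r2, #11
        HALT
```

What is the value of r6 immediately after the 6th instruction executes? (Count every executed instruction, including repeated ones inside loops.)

r2=10
r6=17
r4=28
r3=5
r6=28-28=0
r4=5+13=18
After step 6: r6 = 0.

0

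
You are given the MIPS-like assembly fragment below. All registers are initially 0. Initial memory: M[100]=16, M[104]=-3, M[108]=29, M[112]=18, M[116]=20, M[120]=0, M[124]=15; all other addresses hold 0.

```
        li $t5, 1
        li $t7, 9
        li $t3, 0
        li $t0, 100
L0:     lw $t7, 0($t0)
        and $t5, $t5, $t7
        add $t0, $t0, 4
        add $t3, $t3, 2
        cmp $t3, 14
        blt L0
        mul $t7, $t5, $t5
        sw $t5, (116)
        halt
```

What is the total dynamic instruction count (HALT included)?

$t5=1
$t7=9
$t3=0
$t0=100
$t7=M[100]=16
$t5=1&16=0
$t0=100+4=104
$t3=0+2=2
cmp $t3, 14  (cmp 2,14)
blt L0: taken
$t7=M[104]=-3
$t5=0&(-3)=0
$t0=104+4=108
$t3=2+2=4
cmp $t3, 14  (cmp 4,14)
blt L0: taken
$t7=M[108]=29
$t5=0&29=0
$t0=108+4=112
$t3=4+2=6
cmp $t3, 14  (cmp 6,14)
blt L0: taken
$t7=M[112]=18
$t5=0&18=0
$t0=112+4=116
$t3=6+2=8
cmp $t3, 14  (cmp 8,14)
blt L0: taken
$t7=M[116]=20
$t5=0&20=0
$t0=116+4=120
$t3=8+2=10
cmp $t3, 14  (cmp 10,14)
blt L0: taken
$t7=M[120]=0
$t5=0&0=0
$t0=120+4=124
$t3=10+2=12
cmp $t3, 14  (cmp 12,14)
blt L0: taken
$t7=M[124]=15
$t5=0&15=0
$t0=124+4=128
$t3=12+2=14
cmp $t3, 14  (cmp 14,14)
blt L0: not taken
$t7=0*0=0
sw $t5, (116) → M[116]=0
halt.
Total executed instructions: 49.

49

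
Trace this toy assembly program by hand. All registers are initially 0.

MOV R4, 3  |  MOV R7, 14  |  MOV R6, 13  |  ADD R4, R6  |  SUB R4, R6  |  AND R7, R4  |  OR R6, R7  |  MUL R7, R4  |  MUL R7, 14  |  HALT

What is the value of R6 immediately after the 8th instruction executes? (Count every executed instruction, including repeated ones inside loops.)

R4=3
R7=14
R6=13
R4=3+13=16
R4=16-13=3
R7=14&3=2
R6=13|2=15
R7=2*3=6
After step 8: R6 = 15.

15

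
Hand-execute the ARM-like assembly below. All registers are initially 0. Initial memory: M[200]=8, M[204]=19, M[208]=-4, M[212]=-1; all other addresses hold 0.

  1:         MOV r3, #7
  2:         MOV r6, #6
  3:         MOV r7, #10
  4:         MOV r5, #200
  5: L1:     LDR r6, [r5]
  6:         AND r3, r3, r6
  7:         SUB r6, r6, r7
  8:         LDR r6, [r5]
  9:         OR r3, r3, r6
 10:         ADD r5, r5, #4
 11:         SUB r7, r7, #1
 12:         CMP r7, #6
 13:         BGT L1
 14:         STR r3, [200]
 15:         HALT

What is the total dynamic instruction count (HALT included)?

MOV r3, #7 → r3=7
MOV r6, #6 → r6=6
MOV r7, #10 → r7=10
MOV r5, #200 → r5=200
LDR r6, [r5] → r6=M[200]=8
AND r3, r3, r6 → r3=7&8=0
SUB r6, r6, r7 → r6=8-10=-2
LDR r6, [r5] → r6=M[200]=8
OR r3, r3, r6 → r3=0|8=8
ADD r5, r5, #4 → r5=200+4=204
SUB r7, r7, #1 → r7=10-1=9
CMP r7, #6  (cmp 9,6)
BGT L1: taken
LDR r6, [r5] → r6=M[204]=19
AND r3, r3, r6 → r3=8&19=0
SUB r6, r6, r7 → r6=19-9=10
LDR r6, [r5] → r6=M[204]=19
OR r3, r3, r6 → r3=0|19=19
ADD r5, r5, #4 → r5=204+4=208
SUB r7, r7, #1 → r7=9-1=8
CMP r7, #6  (cmp 8,6)
BGT L1: taken
LDR r6, [r5] → r6=M[208]=-4
AND r3, r3, r6 → r3=19&(-4)=16
SUB r6, r6, r7 → r6=(-4)-8=-12
LDR r6, [r5] → r6=M[208]=-4
OR r3, r3, r6 → r3=16|(-4)=-4
ADD r5, r5, #4 → r5=208+4=212
SUB r7, r7, #1 → r7=8-1=7
CMP r7, #6  (cmp 7,6)
BGT L1: taken
LDR r6, [r5] → r6=M[212]=-1
AND r3, r3, r6 → r3=(-4)&(-1)=-4
SUB r6, r6, r7 → r6=(-1)-7=-8
LDR r6, [r5] → r6=M[212]=-1
OR r3, r3, r6 → r3=(-4)|(-1)=-1
ADD r5, r5, #4 → r5=212+4=216
SUB r7, r7, #1 → r7=7-1=6
CMP r7, #6  (cmp 6,6)
BGT L1: not taken
STR r3, [200] → M[200]=-1
halt.
Total executed instructions: 42.

42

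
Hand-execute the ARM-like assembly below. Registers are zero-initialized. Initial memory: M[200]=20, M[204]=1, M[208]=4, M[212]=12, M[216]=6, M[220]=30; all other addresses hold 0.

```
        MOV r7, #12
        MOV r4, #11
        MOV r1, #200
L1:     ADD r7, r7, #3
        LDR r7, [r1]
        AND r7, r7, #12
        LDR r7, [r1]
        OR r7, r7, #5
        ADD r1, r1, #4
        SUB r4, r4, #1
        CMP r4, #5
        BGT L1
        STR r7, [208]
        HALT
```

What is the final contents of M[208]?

MOV r7, #12 → r7=12
MOV r4, #11 → r4=11
MOV r1, #200 → r1=200
ADD r7, r7, #3 → r7=12+3=15
LDR r7, [r1] → r7=M[200]=20
AND r7, r7, #12 → r7=20&12=4
LDR r7, [r1] → r7=M[200]=20
OR r7, r7, #5 → r7=20|5=21
ADD r1, r1, #4 → r1=200+4=204
SUB r4, r4, #1 → r4=11-1=10
CMP r4, #5  (cmp 10,5)
BGT L1: taken
ADD r7, r7, #3 → r7=21+3=24
LDR r7, [r1] → r7=M[204]=1
AND r7, r7, #12 → r7=1&12=0
LDR r7, [r1] → r7=M[204]=1
OR r7, r7, #5 → r7=1|5=5
ADD r1, r1, #4 → r1=204+4=208
SUB r4, r4, #1 → r4=10-1=9
CMP r4, #5  (cmp 9,5)
BGT L1: taken
ADD r7, r7, #3 → r7=5+3=8
LDR r7, [r1] → r7=M[208]=4
AND r7, r7, #12 → r7=4&12=4
LDR r7, [r1] → r7=M[208]=4
OR r7, r7, #5 → r7=4|5=5
ADD r1, r1, #4 → r1=208+4=212
SUB r4, r4, #1 → r4=9-1=8
CMP r4, #5  (cmp 8,5)
BGT L1: taken
ADD r7, r7, #3 → r7=5+3=8
LDR r7, [r1] → r7=M[212]=12
AND r7, r7, #12 → r7=12&12=12
LDR r7, [r1] → r7=M[212]=12
OR r7, r7, #5 → r7=12|5=13
ADD r1, r1, #4 → r1=212+4=216
SUB r4, r4, #1 → r4=8-1=7
CMP r4, #5  (cmp 7,5)
BGT L1: taken
ADD r7, r7, #3 → r7=13+3=16
LDR r7, [r1] → r7=M[216]=6
AND r7, r7, #12 → r7=6&12=4
LDR r7, [r1] → r7=M[216]=6
OR r7, r7, #5 → r7=6|5=7
ADD r1, r1, #4 → r1=216+4=220
SUB r4, r4, #1 → r4=7-1=6
CMP r4, #5  (cmp 6,5)
BGT L1: taken
ADD r7, r7, #3 → r7=7+3=10
LDR r7, [r1] → r7=M[220]=30
AND r7, r7, #12 → r7=30&12=12
LDR r7, [r1] → r7=M[220]=30
OR r7, r7, #5 → r7=30|5=31
ADD r1, r1, #4 → r1=220+4=224
SUB r4, r4, #1 → r4=6-1=5
CMP r4, #5  (cmp 5,5)
BGT L1: not taken
STR r7, [208] → M[208]=31
halt.

31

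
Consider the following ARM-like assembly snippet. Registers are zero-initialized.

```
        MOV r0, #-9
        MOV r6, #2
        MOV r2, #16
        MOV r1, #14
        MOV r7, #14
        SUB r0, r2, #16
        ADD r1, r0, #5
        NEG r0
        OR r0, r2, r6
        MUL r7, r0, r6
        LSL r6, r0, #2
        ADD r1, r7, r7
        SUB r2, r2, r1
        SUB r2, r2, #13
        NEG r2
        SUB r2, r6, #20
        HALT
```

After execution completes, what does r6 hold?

MOV r0, #-9 → r0=-9
MOV r6, #2 → r6=2
MOV r2, #16 → r2=16
MOV r1, #14 → r1=14
MOV r7, #14 → r7=14
SUB r0, r2, #16 → r0=16-16=0
ADD r1, r0, #5 → r1=0+5=5
NEG r0 → r0=-(0)=0
OR r0, r2, r6 → r0=16|2=18
MUL r7, r0, r6 → r7=18*2=36
LSL r6, r0, #2 → r6=18<<2=72
ADD r1, r7, r7 → r1=36+36=72
SUB r2, r2, r1 → r2=16-72=-56
SUB r2, r2, #13 → r2=(-56)-13=-69
NEG r2 → r2=-(-69)=69
SUB r2, r6, #20 → r2=72-20=52
halt.

72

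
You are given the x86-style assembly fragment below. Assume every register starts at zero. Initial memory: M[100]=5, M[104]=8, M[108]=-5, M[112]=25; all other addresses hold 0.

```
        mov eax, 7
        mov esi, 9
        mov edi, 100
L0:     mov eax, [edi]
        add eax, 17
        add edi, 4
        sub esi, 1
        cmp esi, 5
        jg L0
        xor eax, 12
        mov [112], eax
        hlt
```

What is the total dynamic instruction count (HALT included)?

30

eax=7
esi=9
edi=100
eax=M[100]=5
eax=5+17=22
edi=100+4=104
esi=9-1=8
cmp esi, 5  (cmp 8,5)
jg L0: taken
eax=M[104]=8
eax=8+17=25
edi=104+4=108
esi=8-1=7
cmp esi, 5  (cmp 7,5)
jg L0: taken
eax=M[108]=-5
eax=(-5)+17=12
edi=108+4=112
esi=7-1=6
cmp esi, 5  (cmp 6,5)
jg L0: taken
eax=M[112]=25
eax=25+17=42
edi=112+4=116
esi=6-1=5
cmp esi, 5  (cmp 5,5)
jg L0: not taken
eax=42^12=38
mov [112], eax → M[112]=38
halt.
Total executed instructions: 30.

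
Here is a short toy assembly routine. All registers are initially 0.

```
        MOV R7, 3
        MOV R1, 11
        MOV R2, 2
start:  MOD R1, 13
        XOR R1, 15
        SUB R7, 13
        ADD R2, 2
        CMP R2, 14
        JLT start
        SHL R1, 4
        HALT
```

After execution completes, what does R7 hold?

MOV R7, 3 → R7=3
MOV R1, 11 → R1=11
MOV R2, 2 → R2=2
MOD R1, 13 → R1=11%13=11
XOR R1, 15 → R1=11^15=4
SUB R7, 13 → R7=3-13=-10
ADD R2, 2 → R2=2+2=4
CMP R2, 14  (cmp 4,14)
JLT start: taken
MOD R1, 13 → R1=4%13=4
XOR R1, 15 → R1=4^15=11
SUB R7, 13 → R7=(-10)-13=-23
ADD R2, 2 → R2=4+2=6
CMP R2, 14  (cmp 6,14)
JLT start: taken
MOD R1, 13 → R1=11%13=11
XOR R1, 15 → R1=11^15=4
SUB R7, 13 → R7=(-23)-13=-36
ADD R2, 2 → R2=6+2=8
CMP R2, 14  (cmp 8,14)
JLT start: taken
MOD R1, 13 → R1=4%13=4
XOR R1, 15 → R1=4^15=11
SUB R7, 13 → R7=(-36)-13=-49
ADD R2, 2 → R2=8+2=10
CMP R2, 14  (cmp 10,14)
JLT start: taken
MOD R1, 13 → R1=11%13=11
XOR R1, 15 → R1=11^15=4
SUB R7, 13 → R7=(-49)-13=-62
ADD R2, 2 → R2=10+2=12
CMP R2, 14  (cmp 12,14)
JLT start: taken
MOD R1, 13 → R1=4%13=4
XOR R1, 15 → R1=4^15=11
SUB R7, 13 → R7=(-62)-13=-75
ADD R2, 2 → R2=12+2=14
CMP R2, 14  (cmp 14,14)
JLT start: not taken
SHL R1, 4 → R1=11<<4=176
halt.

-75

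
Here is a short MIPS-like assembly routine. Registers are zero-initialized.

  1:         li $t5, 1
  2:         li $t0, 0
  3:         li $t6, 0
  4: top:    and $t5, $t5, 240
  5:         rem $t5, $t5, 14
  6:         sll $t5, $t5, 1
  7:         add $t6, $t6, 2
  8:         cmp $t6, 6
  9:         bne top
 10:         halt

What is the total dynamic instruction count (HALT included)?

22

after li $t5, 1: $t5=1
after li $t0, 0: $t0=0
after li $t6, 0: $t6=0
after and $t5, $t5, 240: $t5=1&240=0
after rem $t5, $t5, 14: $t5=0%14=0
after sll $t5, $t5, 1: $t5=0<<1=0
after add $t6, $t6, 2: $t6=0+2=2
cmp $t6, 6  (cmp 2,6)
bne top: taken
after and $t5, $t5, 240: $t5=0&240=0
after rem $t5, $t5, 14: $t5=0%14=0
after sll $t5, $t5, 1: $t5=0<<1=0
after add $t6, $t6, 2: $t6=2+2=4
cmp $t6, 6  (cmp 4,6)
bne top: taken
after and $t5, $t5, 240: $t5=0&240=0
after rem $t5, $t5, 14: $t5=0%14=0
after sll $t5, $t5, 1: $t5=0<<1=0
after add $t6, $t6, 2: $t6=4+2=6
cmp $t6, 6  (cmp 6,6)
bne top: not taken
halt.
Total executed instructions: 22.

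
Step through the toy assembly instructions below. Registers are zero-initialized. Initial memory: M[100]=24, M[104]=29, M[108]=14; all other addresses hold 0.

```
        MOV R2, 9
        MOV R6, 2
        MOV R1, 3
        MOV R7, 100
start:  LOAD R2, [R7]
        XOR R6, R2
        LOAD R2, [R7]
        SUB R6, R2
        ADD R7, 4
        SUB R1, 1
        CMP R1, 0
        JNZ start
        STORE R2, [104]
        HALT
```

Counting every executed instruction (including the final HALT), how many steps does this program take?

MOV R2, 9 → R2=9
MOV R6, 2 → R6=2
MOV R1, 3 → R1=3
MOV R7, 100 → R7=100
LOAD R2, [R7] → R2=M[100]=24
XOR R6, R2 → R6=2^24=26
LOAD R2, [R7] → R2=M[100]=24
SUB R6, R2 → R6=26-24=2
ADD R7, 4 → R7=100+4=104
SUB R1, 1 → R1=3-1=2
CMP R1, 0  (cmp 2,0)
JNZ start: taken
LOAD R2, [R7] → R2=M[104]=29
XOR R6, R2 → R6=2^29=31
LOAD R2, [R7] → R2=M[104]=29
SUB R6, R2 → R6=31-29=2
ADD R7, 4 → R7=104+4=108
SUB R1, 1 → R1=2-1=1
CMP R1, 0  (cmp 1,0)
JNZ start: taken
LOAD R2, [R7] → R2=M[108]=14
XOR R6, R2 → R6=2^14=12
LOAD R2, [R7] → R2=M[108]=14
SUB R6, R2 → R6=12-14=-2
ADD R7, 4 → R7=108+4=112
SUB R1, 1 → R1=1-1=0
CMP R1, 0  (cmp 0,0)
JNZ start: not taken
STORE R2, [104] → M[104]=14
halt.
Total executed instructions: 30.

30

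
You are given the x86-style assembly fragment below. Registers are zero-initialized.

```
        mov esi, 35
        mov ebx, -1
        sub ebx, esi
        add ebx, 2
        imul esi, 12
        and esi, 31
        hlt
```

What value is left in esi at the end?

mov esi, 35 → esi=35
mov ebx, -1 → ebx=-1
sub ebx, esi → ebx=(-1)-35=-36
add ebx, 2 → ebx=(-36)+2=-34
imul esi, 12 → esi=35*12=420
and esi, 31 → esi=420&31=4
halt.

4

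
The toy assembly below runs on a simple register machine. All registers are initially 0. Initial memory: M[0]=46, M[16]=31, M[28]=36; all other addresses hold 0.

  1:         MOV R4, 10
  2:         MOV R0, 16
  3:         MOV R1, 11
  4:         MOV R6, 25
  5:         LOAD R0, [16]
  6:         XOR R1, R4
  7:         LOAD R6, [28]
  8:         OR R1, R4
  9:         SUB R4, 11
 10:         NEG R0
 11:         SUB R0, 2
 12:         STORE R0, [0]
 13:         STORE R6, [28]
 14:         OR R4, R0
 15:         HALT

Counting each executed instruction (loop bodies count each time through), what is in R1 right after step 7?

R4=10
R0=16
R1=11
R6=25
R0=M[16]=31
R1=11^10=1
R6=M[28]=36
After step 7: R1 = 1.

1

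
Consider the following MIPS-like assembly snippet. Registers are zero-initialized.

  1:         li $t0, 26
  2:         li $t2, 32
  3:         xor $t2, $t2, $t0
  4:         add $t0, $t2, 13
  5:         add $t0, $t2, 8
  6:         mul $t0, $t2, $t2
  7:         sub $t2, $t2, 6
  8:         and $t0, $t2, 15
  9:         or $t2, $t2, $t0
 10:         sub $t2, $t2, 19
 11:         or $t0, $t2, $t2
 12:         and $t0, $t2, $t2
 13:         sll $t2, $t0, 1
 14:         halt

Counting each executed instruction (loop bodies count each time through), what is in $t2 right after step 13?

66

li $t0, 26 → $t0=26
li $t2, 32 → $t2=32
xor $t2, $t2, $t0 → $t2=32^26=58
add $t0, $t2, 13 → $t0=58+13=71
add $t0, $t2, 8 → $t0=58+8=66
mul $t0, $t2, $t2 → $t0=58*58=3364
sub $t2, $t2, 6 → $t2=58-6=52
and $t0, $t2, 15 → $t0=52&15=4
or $t2, $t2, $t0 → $t2=52|4=52
sub $t2, $t2, 19 → $t2=52-19=33
or $t0, $t2, $t2 → $t0=33|33=33
and $t0, $t2, $t2 → $t0=33&33=33
sll $t2, $t0, 1 → $t2=33<<1=66
After step 13: $t2 = 66.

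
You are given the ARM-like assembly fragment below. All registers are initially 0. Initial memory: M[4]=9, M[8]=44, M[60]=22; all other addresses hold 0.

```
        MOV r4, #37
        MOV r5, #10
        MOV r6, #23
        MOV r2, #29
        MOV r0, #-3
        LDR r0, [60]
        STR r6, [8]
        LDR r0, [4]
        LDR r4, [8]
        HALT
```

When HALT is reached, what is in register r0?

after MOV r4, #37: r4=37
after MOV r5, #10: r5=10
after MOV r6, #23: r6=23
after MOV r2, #29: r2=29
after MOV r0, #-3: r0=-3
after LDR r0, [60]: r0=M[60]=22
STR r6, [8] → M[8]=23
after LDR r0, [4]: r0=M[4]=9
after LDR r4, [8]: r4=M[8]=23
halt.

9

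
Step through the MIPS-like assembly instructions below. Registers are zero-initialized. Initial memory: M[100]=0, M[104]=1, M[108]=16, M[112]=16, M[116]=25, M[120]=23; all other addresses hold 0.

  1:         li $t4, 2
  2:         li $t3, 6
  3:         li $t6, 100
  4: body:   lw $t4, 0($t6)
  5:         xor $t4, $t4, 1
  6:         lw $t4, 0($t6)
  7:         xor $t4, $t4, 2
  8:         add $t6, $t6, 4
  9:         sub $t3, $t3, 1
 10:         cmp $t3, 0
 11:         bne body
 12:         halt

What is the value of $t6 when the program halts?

124

li $t4, 2 → $t4=2
li $t3, 6 → $t3=6
li $t6, 100 → $t6=100
lw $t4, 0($t6) → $t4=M[100]=0
xor $t4, $t4, 1 → $t4=0^1=1
lw $t4, 0($t6) → $t4=M[100]=0
xor $t4, $t4, 2 → $t4=0^2=2
add $t6, $t6, 4 → $t6=100+4=104
sub $t3, $t3, 1 → $t3=6-1=5
cmp $t3, 0  (cmp 5,0)
bne body: taken
lw $t4, 0($t6) → $t4=M[104]=1
xor $t4, $t4, 1 → $t4=1^1=0
lw $t4, 0($t6) → $t4=M[104]=1
xor $t4, $t4, 2 → $t4=1^2=3
add $t6, $t6, 4 → $t6=104+4=108
sub $t3, $t3, 1 → $t3=5-1=4
cmp $t3, 0  (cmp 4,0)
bne body: taken
lw $t4, 0($t6) → $t4=M[108]=16
xor $t4, $t4, 1 → $t4=16^1=17
lw $t4, 0($t6) → $t4=M[108]=16
xor $t4, $t4, 2 → $t4=16^2=18
add $t6, $t6, 4 → $t6=108+4=112
sub $t3, $t3, 1 → $t3=4-1=3
cmp $t3, 0  (cmp 3,0)
bne body: taken
lw $t4, 0($t6) → $t4=M[112]=16
xor $t4, $t4, 1 → $t4=16^1=17
lw $t4, 0($t6) → $t4=M[112]=16
xor $t4, $t4, 2 → $t4=16^2=18
add $t6, $t6, 4 → $t6=112+4=116
sub $t3, $t3, 1 → $t3=3-1=2
cmp $t3, 0  (cmp 2,0)
bne body: taken
lw $t4, 0($t6) → $t4=M[116]=25
xor $t4, $t4, 1 → $t4=25^1=24
lw $t4, 0($t6) → $t4=M[116]=25
xor $t4, $t4, 2 → $t4=25^2=27
add $t6, $t6, 4 → $t6=116+4=120
sub $t3, $t3, 1 → $t3=2-1=1
cmp $t3, 0  (cmp 1,0)
bne body: taken
lw $t4, 0($t6) → $t4=M[120]=23
xor $t4, $t4, 1 → $t4=23^1=22
lw $t4, 0($t6) → $t4=M[120]=23
xor $t4, $t4, 2 → $t4=23^2=21
add $t6, $t6, 4 → $t6=120+4=124
sub $t3, $t3, 1 → $t3=1-1=0
cmp $t3, 0  (cmp 0,0)
bne body: not taken
halt.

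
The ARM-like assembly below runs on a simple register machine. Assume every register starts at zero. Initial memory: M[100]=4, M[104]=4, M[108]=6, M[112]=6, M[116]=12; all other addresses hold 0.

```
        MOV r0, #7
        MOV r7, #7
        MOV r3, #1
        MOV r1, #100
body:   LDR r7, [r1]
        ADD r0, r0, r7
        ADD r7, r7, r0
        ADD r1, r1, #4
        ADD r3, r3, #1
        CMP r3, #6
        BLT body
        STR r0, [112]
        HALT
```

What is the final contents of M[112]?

MOV r0, #7 → r0=7
MOV r7, #7 → r7=7
MOV r3, #1 → r3=1
MOV r1, #100 → r1=100
LDR r7, [r1] → r7=M[100]=4
ADD r0, r0, r7 → r0=7+4=11
ADD r7, r7, r0 → r7=4+11=15
ADD r1, r1, #4 → r1=100+4=104
ADD r3, r3, #1 → r3=1+1=2
CMP r3, #6  (cmp 2,6)
BLT body: taken
LDR r7, [r1] → r7=M[104]=4
ADD r0, r0, r7 → r0=11+4=15
ADD r7, r7, r0 → r7=4+15=19
ADD r1, r1, #4 → r1=104+4=108
ADD r3, r3, #1 → r3=2+1=3
CMP r3, #6  (cmp 3,6)
BLT body: taken
LDR r7, [r1] → r7=M[108]=6
ADD r0, r0, r7 → r0=15+6=21
ADD r7, r7, r0 → r7=6+21=27
ADD r1, r1, #4 → r1=108+4=112
ADD r3, r3, #1 → r3=3+1=4
CMP r3, #6  (cmp 4,6)
BLT body: taken
LDR r7, [r1] → r7=M[112]=6
ADD r0, r0, r7 → r0=21+6=27
ADD r7, r7, r0 → r7=6+27=33
ADD r1, r1, #4 → r1=112+4=116
ADD r3, r3, #1 → r3=4+1=5
CMP r3, #6  (cmp 5,6)
BLT body: taken
LDR r7, [r1] → r7=M[116]=12
ADD r0, r0, r7 → r0=27+12=39
ADD r7, r7, r0 → r7=12+39=51
ADD r1, r1, #4 → r1=116+4=120
ADD r3, r3, #1 → r3=5+1=6
CMP r3, #6  (cmp 6,6)
BLT body: not taken
STR r0, [112] → M[112]=39
halt.

39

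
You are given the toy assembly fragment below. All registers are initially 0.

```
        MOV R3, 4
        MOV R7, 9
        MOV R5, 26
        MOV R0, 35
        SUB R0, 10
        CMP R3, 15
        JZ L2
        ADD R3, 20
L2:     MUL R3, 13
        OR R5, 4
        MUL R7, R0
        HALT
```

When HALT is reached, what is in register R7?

225

after MOV R3, 4: R3=4
after MOV R7, 9: R7=9
after MOV R5, 26: R5=26
after MOV R0, 35: R0=35
after SUB R0, 10: R0=35-10=25
CMP R3, 15  (cmp 4,15)
JZ L2: not taken
after ADD R3, 20: R3=4+20=24
after MUL R3, 13: R3=24*13=312
after OR R5, 4: R5=26|4=30
after MUL R7, R0: R7=9*25=225
halt.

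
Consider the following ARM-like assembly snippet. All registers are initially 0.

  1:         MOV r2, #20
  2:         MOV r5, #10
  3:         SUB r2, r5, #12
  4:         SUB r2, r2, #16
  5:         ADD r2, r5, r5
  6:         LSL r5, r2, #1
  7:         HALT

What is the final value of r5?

40

after MOV r2, #20: r2=20
after MOV r5, #10: r5=10
after SUB r2, r5, #12: r2=10-12=-2
after SUB r2, r2, #16: r2=(-2)-16=-18
after ADD r2, r5, r5: r2=10+10=20
after LSL r5, r2, #1: r5=20<<1=40
halt.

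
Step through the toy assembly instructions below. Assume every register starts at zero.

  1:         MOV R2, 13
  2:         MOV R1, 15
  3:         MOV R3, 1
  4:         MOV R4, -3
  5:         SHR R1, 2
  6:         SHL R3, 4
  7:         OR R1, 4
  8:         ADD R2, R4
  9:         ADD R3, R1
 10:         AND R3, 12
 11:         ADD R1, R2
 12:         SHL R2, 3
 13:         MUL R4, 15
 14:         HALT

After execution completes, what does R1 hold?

17

MOV R2, 13 → R2=13
MOV R1, 15 → R1=15
MOV R3, 1 → R3=1
MOV R4, -3 → R4=-3
SHR R1, 2 → R1=15>>2=3
SHL R3, 4 → R3=1<<4=16
OR R1, 4 → R1=3|4=7
ADD R2, R4 → R2=13+(-3)=10
ADD R3, R1 → R3=16+7=23
AND R3, 12 → R3=23&12=4
ADD R1, R2 → R1=7+10=17
SHL R2, 3 → R2=10<<3=80
MUL R4, 15 → R4=(-3)*15=-45
halt.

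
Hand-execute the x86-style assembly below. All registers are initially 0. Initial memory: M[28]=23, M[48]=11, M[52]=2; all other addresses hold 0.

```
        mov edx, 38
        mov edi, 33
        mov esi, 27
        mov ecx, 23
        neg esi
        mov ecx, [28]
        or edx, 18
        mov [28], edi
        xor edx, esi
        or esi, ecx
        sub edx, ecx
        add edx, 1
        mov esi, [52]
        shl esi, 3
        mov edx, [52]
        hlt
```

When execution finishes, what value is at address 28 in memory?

33

edx=38
edi=33
esi=27
ecx=23
esi=-(27)=-27
ecx=M[28]=23
edx=38|18=54
mov [28], edi → M[28]=33
edx=54^(-27)=-45
esi=(-27)|23=-9
edx=(-45)-23=-68
edx=(-68)+1=-67
esi=M[52]=2
esi=2<<3=16
edx=M[52]=2
halt.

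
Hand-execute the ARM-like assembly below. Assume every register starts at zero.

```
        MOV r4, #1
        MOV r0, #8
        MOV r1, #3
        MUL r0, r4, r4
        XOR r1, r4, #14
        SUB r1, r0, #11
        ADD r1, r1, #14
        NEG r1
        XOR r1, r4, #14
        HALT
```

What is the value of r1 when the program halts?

MOV r4, #1 → r4=1
MOV r0, #8 → r0=8
MOV r1, #3 → r1=3
MUL r0, r4, r4 → r0=1*1=1
XOR r1, r4, #14 → r1=1^14=15
SUB r1, r0, #11 → r1=1-11=-10
ADD r1, r1, #14 → r1=(-10)+14=4
NEG r1 → r1=-(4)=-4
XOR r1, r4, #14 → r1=1^14=15
halt.

15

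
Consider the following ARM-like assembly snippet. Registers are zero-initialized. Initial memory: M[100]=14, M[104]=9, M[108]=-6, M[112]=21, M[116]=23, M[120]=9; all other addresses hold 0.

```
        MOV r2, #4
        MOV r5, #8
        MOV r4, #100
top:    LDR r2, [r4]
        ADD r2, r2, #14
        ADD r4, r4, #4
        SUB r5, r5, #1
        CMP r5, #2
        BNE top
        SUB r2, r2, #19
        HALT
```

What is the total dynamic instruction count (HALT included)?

MOV r2, #4 → r2=4
MOV r5, #8 → r5=8
MOV r4, #100 → r4=100
LDR r2, [r4] → r2=M[100]=14
ADD r2, r2, #14 → r2=14+14=28
ADD r4, r4, #4 → r4=100+4=104
SUB r5, r5, #1 → r5=8-1=7
CMP r5, #2  (cmp 7,2)
BNE top: taken
LDR r2, [r4] → r2=M[104]=9
ADD r2, r2, #14 → r2=9+14=23
ADD r4, r4, #4 → r4=104+4=108
SUB r5, r5, #1 → r5=7-1=6
CMP r5, #2  (cmp 6,2)
BNE top: taken
LDR r2, [r4] → r2=M[108]=-6
ADD r2, r2, #14 → r2=(-6)+14=8
ADD r4, r4, #4 → r4=108+4=112
SUB r5, r5, #1 → r5=6-1=5
CMP r5, #2  (cmp 5,2)
BNE top: taken
LDR r2, [r4] → r2=M[112]=21
ADD r2, r2, #14 → r2=21+14=35
ADD r4, r4, #4 → r4=112+4=116
SUB r5, r5, #1 → r5=5-1=4
CMP r5, #2  (cmp 4,2)
BNE top: taken
LDR r2, [r4] → r2=M[116]=23
ADD r2, r2, #14 → r2=23+14=37
ADD r4, r4, #4 → r4=116+4=120
SUB r5, r5, #1 → r5=4-1=3
CMP r5, #2  (cmp 3,2)
BNE top: taken
LDR r2, [r4] → r2=M[120]=9
ADD r2, r2, #14 → r2=9+14=23
ADD r4, r4, #4 → r4=120+4=124
SUB r5, r5, #1 → r5=3-1=2
CMP r5, #2  (cmp 2,2)
BNE top: not taken
SUB r2, r2, #19 → r2=23-19=4
halt.
Total executed instructions: 41.

41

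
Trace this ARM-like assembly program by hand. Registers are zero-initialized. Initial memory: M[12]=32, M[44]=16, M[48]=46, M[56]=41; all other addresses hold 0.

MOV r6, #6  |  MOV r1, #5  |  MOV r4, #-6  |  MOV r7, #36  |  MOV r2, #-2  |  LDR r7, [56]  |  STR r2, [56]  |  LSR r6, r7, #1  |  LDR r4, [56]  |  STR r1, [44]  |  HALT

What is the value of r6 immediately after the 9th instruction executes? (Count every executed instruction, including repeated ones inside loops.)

20

after MOV r6, #6: r6=6
after MOV r1, #5: r1=5
after MOV r4, #-6: r4=-6
after MOV r7, #36: r7=36
after MOV r2, #-2: r2=-2
after LDR r7, [56]: r7=M[56]=41
STR r2, [56] → M[56]=-2
after LSR r6, r7, #1: r6=41>>1=20
after LDR r4, [56]: r4=M[56]=-2
After step 9: r6 = 20.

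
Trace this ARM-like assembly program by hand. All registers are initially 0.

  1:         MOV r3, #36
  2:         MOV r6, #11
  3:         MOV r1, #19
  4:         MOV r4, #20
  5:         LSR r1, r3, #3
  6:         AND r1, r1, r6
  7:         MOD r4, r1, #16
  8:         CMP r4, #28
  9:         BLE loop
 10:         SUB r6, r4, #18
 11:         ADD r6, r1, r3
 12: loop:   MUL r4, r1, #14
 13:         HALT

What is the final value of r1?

0

r3=36
r6=11
r1=19
r4=20
r1=36>>3=4
r1=4&11=0
r4=0%16=0
CMP r4, #28  (cmp 0,28)
BLE loop: taken
r4=0*14=0
halt.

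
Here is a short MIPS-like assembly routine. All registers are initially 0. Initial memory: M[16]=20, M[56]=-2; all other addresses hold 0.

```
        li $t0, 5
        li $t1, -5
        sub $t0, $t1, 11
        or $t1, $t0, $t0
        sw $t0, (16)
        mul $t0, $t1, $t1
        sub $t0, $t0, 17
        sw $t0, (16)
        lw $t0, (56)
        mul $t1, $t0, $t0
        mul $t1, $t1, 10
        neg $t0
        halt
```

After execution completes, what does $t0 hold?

2

li $t0, 5 → $t0=5
li $t1, -5 → $t1=-5
sub $t0, $t1, 11 → $t0=(-5)-11=-16
or $t1, $t0, $t0 → $t1=(-16)|(-16)=-16
sw $t0, (16) → M[16]=-16
mul $t0, $t1, $t1 → $t0=(-16)*(-16)=256
sub $t0, $t0, 17 → $t0=256-17=239
sw $t0, (16) → M[16]=239
lw $t0, (56) → $t0=M[56]=-2
mul $t1, $t0, $t0 → $t1=(-2)*(-2)=4
mul $t1, $t1, 10 → $t1=4*10=40
neg $t0 → $t0=-(-2)=2
halt.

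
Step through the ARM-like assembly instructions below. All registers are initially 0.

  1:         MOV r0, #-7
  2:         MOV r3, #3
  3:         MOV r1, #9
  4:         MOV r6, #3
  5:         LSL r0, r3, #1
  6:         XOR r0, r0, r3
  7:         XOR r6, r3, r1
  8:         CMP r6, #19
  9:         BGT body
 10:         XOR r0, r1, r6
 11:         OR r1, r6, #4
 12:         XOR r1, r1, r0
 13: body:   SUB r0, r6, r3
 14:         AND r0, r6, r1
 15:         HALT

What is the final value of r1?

13

after MOV r0, #-7: r0=-7
after MOV r3, #3: r3=3
after MOV r1, #9: r1=9
after MOV r6, #3: r6=3
after LSL r0, r3, #1: r0=3<<1=6
after XOR r0, r0, r3: r0=6^3=5
after XOR r6, r3, r1: r6=3^9=10
CMP r6, #19  (cmp 10,19)
BGT body: not taken
after XOR r0, r1, r6: r0=9^10=3
after OR r1, r6, #4: r1=10|4=14
after XOR r1, r1, r0: r1=14^3=13
after SUB r0, r6, r3: r0=10-3=7
after AND r0, r6, r1: r0=10&13=8
halt.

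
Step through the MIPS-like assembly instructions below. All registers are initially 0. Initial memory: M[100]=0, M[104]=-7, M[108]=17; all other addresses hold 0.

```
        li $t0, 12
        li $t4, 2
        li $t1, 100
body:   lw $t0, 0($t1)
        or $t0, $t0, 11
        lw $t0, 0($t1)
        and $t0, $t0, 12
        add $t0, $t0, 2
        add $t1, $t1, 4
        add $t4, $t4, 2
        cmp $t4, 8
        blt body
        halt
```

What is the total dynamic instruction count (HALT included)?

li $t0, 12 → $t0=12
li $t4, 2 → $t4=2
li $t1, 100 → $t1=100
lw $t0, 0($t1) → $t0=M[100]=0
or $t0, $t0, 11 → $t0=0|11=11
lw $t0, 0($t1) → $t0=M[100]=0
and $t0, $t0, 12 → $t0=0&12=0
add $t0, $t0, 2 → $t0=0+2=2
add $t1, $t1, 4 → $t1=100+4=104
add $t4, $t4, 2 → $t4=2+2=4
cmp $t4, 8  (cmp 4,8)
blt body: taken
lw $t0, 0($t1) → $t0=M[104]=-7
or $t0, $t0, 11 → $t0=(-7)|11=-5
lw $t0, 0($t1) → $t0=M[104]=-7
and $t0, $t0, 12 → $t0=(-7)&12=8
add $t0, $t0, 2 → $t0=8+2=10
add $t1, $t1, 4 → $t1=104+4=108
add $t4, $t4, 2 → $t4=4+2=6
cmp $t4, 8  (cmp 6,8)
blt body: taken
lw $t0, 0($t1) → $t0=M[108]=17
or $t0, $t0, 11 → $t0=17|11=27
lw $t0, 0($t1) → $t0=M[108]=17
and $t0, $t0, 12 → $t0=17&12=0
add $t0, $t0, 2 → $t0=0+2=2
add $t1, $t1, 4 → $t1=108+4=112
add $t4, $t4, 2 → $t4=6+2=8
cmp $t4, 8  (cmp 8,8)
blt body: not taken
halt.
Total executed instructions: 31.

31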